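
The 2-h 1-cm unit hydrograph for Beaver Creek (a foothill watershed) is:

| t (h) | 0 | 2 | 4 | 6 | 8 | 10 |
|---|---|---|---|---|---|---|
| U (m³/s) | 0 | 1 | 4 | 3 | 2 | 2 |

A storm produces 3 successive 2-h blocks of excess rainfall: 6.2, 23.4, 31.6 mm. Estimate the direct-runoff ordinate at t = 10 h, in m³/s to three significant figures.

Q ≈ 15.4 m³/s

By discrete convolution, Q_j = Σ (P_i / 10 mm) · U_{j−i}.
At t = 10 h (j=5): Q = (6.2/10)·2 + (23.4/10)·2 + (31.6/10)·3 = 15.4 m³/s.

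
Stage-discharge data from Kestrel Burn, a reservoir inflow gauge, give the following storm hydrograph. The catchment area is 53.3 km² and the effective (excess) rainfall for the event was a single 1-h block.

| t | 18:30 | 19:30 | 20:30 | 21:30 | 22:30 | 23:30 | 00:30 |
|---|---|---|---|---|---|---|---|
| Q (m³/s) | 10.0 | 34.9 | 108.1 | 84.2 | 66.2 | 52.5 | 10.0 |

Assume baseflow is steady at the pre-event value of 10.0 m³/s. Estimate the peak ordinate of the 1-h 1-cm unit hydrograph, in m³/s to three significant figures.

Direct runoff: 0.0, 24.9, 98.1, 74.2, 56.2, 42.5, 0.0 m³/s; ΣQ_DR = 295.9 m³/s, peak = 98.1 m³/s.
Runoff depth d = ΣQ_DR·Δt / A = 295.9 × 3600 / (53.3 km²) = 19.99 mm.
The 1-cm UH is the DRH scaled by (10 mm)/d, so U_p = 98.1 × 10/19.99 = 49.1 m³/s.

U_p ≈ 49.1 m³/s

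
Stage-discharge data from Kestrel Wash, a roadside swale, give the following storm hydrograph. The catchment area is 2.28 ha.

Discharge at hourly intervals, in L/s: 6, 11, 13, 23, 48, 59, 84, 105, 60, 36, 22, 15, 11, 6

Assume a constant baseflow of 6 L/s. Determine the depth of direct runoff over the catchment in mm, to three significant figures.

Direct runoff: 0.0, 5.0, 7.0, 17.0, 42.0, 53.0, 78.0, 99.0, 54.0, 30.0, 16.0, 9.0, 5.0, 0.0 L/s; ΣQ_DR = 415.0 L/s.
V = ΣQ_DR · Δt = 415.0 × 3600 s = 1.494 × 10^6 L.
Over A = 2.28 ha, depth = V / A = 65.5 mm.

d ≈ 65.5 mm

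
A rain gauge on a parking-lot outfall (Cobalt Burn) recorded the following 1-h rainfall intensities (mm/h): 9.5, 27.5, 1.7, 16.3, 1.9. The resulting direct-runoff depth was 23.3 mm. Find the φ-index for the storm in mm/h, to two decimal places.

Only the 2 blocks with intensity above φ contribute runoff: 27.5, 16.3 mm/h.
Σ(I−φ)·Δt = d  ⇒  (27.5+16.3 − 2φ)·1 = 23.3
φ = (43.80 − 23.3/1) / 2 = 10.25 mm/h.

φ ≈ 10.25 mm/h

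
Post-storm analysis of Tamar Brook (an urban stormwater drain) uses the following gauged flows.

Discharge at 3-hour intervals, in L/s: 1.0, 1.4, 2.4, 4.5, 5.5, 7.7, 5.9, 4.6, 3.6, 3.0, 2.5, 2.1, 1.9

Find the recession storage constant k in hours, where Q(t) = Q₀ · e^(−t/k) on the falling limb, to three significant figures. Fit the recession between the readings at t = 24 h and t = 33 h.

k ≈ 16.7 h

On the falling limb, Q drops from 3.6 to 2.1 L/s between t = 24 h and t = 33 h (Δt = 9 h).
k = −Δt / ln(Q₂/Q₁) = −9 / ln(2.1/3.6) = 16.7 h.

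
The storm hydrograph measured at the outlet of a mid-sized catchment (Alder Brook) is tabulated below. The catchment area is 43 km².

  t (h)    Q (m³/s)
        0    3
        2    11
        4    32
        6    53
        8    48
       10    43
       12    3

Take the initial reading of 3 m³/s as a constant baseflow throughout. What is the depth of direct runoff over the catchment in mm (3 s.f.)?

Direct runoff: 0.0, 8.0, 29.0, 50.0, 45.0, 40.0, 0.0 m³/s; ΣQ_DR = 172.0 m³/s.
V = ΣQ_DR · Δt = 172.0 × 7200 s = 1.238 × 10^6 m³.
Over A = 43 km², depth = V / A = 28.8 mm.

d ≈ 28.8 mm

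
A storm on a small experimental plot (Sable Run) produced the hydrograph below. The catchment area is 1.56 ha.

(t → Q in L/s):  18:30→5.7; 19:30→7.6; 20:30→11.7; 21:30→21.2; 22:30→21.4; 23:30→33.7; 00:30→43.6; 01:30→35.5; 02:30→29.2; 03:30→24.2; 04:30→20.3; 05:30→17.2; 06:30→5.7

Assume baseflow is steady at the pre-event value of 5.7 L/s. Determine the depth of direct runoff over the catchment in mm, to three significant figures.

d ≈ 46.8 mm

Direct runoff: 0.0, 1.9, 6.0, 15.5, 15.7, 28.0, 37.9, 29.8, 23.5, 18.5, 14.6, 11.5, 0.0 L/s; ΣQ_DR = 202.9 L/s.
V = ΣQ_DR · Δt = 202.9 × 3600 s = 7.304 × 10^5 L.
Over A = 1.56 ha, depth = V / A = 46.8 mm.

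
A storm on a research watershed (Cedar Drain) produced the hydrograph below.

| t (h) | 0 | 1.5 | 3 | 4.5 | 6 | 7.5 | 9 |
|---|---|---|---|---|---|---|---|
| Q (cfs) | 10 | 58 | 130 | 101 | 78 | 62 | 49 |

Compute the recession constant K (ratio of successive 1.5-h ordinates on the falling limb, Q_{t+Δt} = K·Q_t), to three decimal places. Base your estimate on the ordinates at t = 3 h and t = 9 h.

Using the recession-limb readings at t = 3 h and t = 9 h: Q falls from 130 to 49 cfs over 4 intervals.
K = (Q₂/Q₁)^(1/4) = (49/130)^(1/4) = 0.784.

K ≈ 0.784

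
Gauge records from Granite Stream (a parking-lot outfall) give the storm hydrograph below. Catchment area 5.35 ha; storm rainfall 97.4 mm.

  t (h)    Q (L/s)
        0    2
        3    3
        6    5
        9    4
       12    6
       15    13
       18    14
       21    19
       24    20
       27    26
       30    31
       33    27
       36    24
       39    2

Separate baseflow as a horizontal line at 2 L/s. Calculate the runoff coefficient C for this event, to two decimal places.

ΣQ_DR = 168.0 L/s; V = ΣQ_DR·Δt = 1.814 × 10^6 L.
Runoff depth d = V / A = 33.91 mm.
C = d / P = 33.91 / 97.4 = 0.35.

C ≈ 0.35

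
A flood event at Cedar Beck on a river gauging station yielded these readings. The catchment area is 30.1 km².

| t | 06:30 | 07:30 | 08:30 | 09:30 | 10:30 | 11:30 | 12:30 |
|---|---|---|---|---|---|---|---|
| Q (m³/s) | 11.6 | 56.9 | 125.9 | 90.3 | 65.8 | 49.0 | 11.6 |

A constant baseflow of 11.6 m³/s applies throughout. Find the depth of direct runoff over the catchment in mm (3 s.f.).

d ≈ 39.5 mm

Direct runoff: 0.0, 45.3, 114.3, 78.7, 54.2, 37.4, 0.0 m³/s; ΣQ_DR = 329.9 m³/s.
V = ΣQ_DR · Δt = 329.9 × 3600 s = 1.188 × 10^6 m³.
Over A = 30.1 km², depth = V / A = 39.5 mm.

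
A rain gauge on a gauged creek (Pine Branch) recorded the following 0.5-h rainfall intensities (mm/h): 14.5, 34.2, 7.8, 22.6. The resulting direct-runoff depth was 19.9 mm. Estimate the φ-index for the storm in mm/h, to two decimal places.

Only the 3 blocks with intensity above φ contribute runoff: 14.5, 34.2, 22.6 mm/h.
Σ(I−φ)·Δt = d  ⇒  (14.5+34.2+22.6 − 3φ)·0.5 = 19.9
φ = (71.30 − 19.9/0.5) / 3 = 10.50 mm/h.

φ ≈ 10.50 mm/h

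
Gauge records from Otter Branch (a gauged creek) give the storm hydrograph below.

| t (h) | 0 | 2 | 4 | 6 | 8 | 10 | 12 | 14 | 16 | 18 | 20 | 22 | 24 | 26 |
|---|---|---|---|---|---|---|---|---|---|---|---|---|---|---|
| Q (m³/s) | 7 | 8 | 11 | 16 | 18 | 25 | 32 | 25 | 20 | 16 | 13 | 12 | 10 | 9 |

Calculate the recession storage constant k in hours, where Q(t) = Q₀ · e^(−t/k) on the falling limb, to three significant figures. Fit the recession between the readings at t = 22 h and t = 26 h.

On the falling limb, Q drops from 12 to 9 m³/s between t = 22 h and t = 26 h (Δt = 4 h).
k = −Δt / ln(Q₂/Q₁) = −4 / ln(9/12) = 13.9 h.

k ≈ 13.9 h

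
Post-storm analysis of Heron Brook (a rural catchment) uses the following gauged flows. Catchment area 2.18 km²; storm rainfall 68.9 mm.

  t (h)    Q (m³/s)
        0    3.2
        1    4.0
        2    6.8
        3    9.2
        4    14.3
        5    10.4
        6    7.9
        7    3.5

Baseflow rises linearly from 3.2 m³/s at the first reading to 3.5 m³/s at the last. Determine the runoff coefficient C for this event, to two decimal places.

ΣQ_DR = 32.50 m³/s; V = ΣQ_DR·Δt = 1.170 × 10^5 m³.
Runoff depth d = V / A = 53.67 mm.
C = d / P = 53.67 / 68.9 = 0.78.

C ≈ 0.78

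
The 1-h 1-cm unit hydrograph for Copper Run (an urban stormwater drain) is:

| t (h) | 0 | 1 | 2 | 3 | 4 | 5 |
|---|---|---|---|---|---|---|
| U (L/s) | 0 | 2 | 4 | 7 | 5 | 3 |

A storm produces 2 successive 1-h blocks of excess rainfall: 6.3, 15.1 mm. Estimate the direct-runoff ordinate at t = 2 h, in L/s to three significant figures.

Q ≈ 5.54 L/s

By discrete convolution, Q_j = Σ (P_i / 10 mm) · U_{j−i}.
At t = 2 h (j=2): Q = (6.3/10)·4 + (15.1/10)·2 = 5.54 L/s.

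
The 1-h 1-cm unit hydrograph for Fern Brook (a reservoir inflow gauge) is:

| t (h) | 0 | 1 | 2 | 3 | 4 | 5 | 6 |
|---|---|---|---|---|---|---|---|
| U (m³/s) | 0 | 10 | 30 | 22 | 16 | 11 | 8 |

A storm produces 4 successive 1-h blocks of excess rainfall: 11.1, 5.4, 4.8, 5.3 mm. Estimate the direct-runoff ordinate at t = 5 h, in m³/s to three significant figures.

By discrete convolution, Q_j = Σ (P_i / 10 mm) · U_{j−i}.
At t = 5 h (j=5): Q = (11.1/10)·11 + (5.4/10)·16 + (4.8/10)·22 + (5.3/10)·30 = 47.3 m³/s.

Q ≈ 47.3 m³/s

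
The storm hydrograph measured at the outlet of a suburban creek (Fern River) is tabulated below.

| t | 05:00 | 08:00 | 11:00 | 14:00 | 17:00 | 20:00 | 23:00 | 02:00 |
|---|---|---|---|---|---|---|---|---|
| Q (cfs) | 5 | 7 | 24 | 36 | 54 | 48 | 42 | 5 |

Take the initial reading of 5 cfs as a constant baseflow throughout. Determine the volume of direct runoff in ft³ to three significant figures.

Direct-runoff ordinates (Q − Q_b): 0.0, 2.0, 19.0, 31.0, 49.0, 43.0, 37.0, 0.0 cfs.
ΣQ_DR = 181.0 cfs.
With Δt = 3 h = 10800 s, V = ΣQ_DR · Δt = 181.0 × 10800 = 1.95 × 10^6 ft³.

V ≈ 1.95 × 10^6 ft³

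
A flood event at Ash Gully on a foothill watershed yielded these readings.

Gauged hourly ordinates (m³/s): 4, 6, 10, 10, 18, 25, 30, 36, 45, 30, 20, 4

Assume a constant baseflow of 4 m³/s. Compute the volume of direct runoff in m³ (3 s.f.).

V ≈ 6.84 × 10^5 m³

Direct-runoff ordinates (Q − Q_b): 0.0, 2.0, 6.0, 6.0, 14.0, 21.0, 26.0, 32.0, 41.0, 26.0, 16.0, 0.0 m³/s.
ΣQ_DR = 190.0 m³/s.
With Δt = 1 h = 3600 s, V = ΣQ_DR · Δt = 190.0 × 3600 = 6.84 × 10^5 m³.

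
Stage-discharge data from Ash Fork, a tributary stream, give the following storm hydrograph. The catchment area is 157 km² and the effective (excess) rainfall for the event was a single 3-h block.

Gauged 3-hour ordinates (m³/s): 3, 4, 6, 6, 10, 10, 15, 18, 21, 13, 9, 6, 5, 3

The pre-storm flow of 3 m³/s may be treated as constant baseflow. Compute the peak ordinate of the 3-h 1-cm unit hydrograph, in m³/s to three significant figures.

Direct runoff: 0.0, 1.0, 3.0, 3.0, 7.0, 7.0, 12.0, 15.0, 18.0, 10.0, 6.0, 3.0, 2.0, 0.0 m³/s; ΣQ_DR = 87.00 m³/s, peak = 18.0 m³/s.
Runoff depth d = ΣQ_DR·Δt / A = 87.00 × 10800 / (157 km²) = 5.985 mm.
The 1-cm UH is the DRH scaled by (10 mm)/d, so U_p = 18.0 × 10/5.985 = 30.1 m³/s.

U_p ≈ 30.1 m³/s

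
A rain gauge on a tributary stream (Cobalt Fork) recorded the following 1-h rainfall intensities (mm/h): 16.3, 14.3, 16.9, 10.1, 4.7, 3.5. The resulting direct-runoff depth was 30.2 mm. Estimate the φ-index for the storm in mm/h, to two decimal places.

φ ≈ 6.85 mm/h

Only the 4 blocks with intensity above φ contribute runoff: 16.3, 14.3, 16.9, 10.1 mm/h.
Σ(I−φ)·Δt = d  ⇒  (16.3+14.3+16.9+10.1 − 4φ)·1 = 30.2
φ = (57.60 − 30.2/1) / 4 = 6.85 mm/h.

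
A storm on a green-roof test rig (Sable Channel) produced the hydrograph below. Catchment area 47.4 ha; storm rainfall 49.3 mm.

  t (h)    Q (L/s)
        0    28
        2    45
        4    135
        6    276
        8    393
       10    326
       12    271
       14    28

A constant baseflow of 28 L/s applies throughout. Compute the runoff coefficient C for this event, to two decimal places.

C ≈ 0.39

ΣQ_DR = 1278 L/s; V = ΣQ_DR·Δt = 9.202 × 10^6 L.
Runoff depth d = V / A = 19.41 mm.
C = d / P = 19.41 / 49.3 = 0.39.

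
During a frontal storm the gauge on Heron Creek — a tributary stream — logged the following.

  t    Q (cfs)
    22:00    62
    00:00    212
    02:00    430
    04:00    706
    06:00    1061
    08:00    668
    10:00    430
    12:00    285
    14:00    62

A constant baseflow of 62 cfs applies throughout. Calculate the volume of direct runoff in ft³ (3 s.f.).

Direct-runoff ordinates (Q − Q_b): 0.0, 150.0, 368.0, 644.0, 999.0, 606.0, 368.0, 223.0, 0.0 cfs.
ΣQ_DR = 3358 cfs.
With Δt = 2 h = 7200 s, V = ΣQ_DR · Δt = 3358 × 7200 = 2.42 × 10^7 ft³.

V ≈ 2.42 × 10^7 ft³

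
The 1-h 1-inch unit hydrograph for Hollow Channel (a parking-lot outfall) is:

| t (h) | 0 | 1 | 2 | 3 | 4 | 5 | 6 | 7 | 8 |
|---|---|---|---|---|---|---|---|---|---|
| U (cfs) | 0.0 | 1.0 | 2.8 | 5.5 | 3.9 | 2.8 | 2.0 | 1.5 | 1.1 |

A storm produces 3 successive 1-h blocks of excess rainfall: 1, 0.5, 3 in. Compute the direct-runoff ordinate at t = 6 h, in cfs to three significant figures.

Q ≈ 15.1 cfs

By discrete convolution, Q_j = Σ (P_i / 1 in) · U_{j−i}.
At t = 6 h (j=6): Q = (1/1)·2.0 + (0.5/1)·2.8 + (3/1)·3.9 = 15.1 cfs.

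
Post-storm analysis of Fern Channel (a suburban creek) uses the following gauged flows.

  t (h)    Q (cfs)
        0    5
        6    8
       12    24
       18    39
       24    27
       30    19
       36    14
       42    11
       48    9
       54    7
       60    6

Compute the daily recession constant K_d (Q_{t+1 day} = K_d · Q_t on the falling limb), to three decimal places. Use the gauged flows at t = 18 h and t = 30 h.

Between t = 18 h and t = 30 h the flow falls from 39 to 19 cfs over 2×6 h = 12 h.
Per-interval ratio K = (19/39)^(1/2) = 0.6980; K_d = K^(24/6) = 0.237.

K_d ≈ 0.237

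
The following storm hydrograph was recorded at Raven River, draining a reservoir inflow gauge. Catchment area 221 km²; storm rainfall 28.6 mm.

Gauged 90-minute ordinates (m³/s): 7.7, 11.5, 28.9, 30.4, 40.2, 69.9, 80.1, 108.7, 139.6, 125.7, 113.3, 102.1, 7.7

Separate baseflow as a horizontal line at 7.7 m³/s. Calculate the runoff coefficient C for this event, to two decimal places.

C ≈ 0.65

ΣQ_DR = 765.7 m³/s; V = ΣQ_DR·Δt = 4.135 × 10^6 m³.
Runoff depth d = V / A = 18.71 mm.
C = d / P = 18.71 / 28.6 = 0.65.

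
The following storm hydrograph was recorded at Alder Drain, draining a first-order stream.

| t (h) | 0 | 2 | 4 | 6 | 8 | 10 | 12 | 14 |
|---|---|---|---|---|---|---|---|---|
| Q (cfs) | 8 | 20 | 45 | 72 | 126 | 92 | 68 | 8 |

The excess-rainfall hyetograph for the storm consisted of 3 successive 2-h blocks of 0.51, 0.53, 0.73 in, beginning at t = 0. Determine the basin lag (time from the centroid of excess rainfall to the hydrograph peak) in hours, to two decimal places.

t_L ≈ 4.75 h

Centroid of excess rainfall: t_c = Σ P_i·t̄_i / ΣP_i = 3.2486 h (block centres at 1, 3, 5 h).
Hydrograph peak occurs at t = 8 h, so basin lag t_L = 8 − 3.2486 = 4.75 h.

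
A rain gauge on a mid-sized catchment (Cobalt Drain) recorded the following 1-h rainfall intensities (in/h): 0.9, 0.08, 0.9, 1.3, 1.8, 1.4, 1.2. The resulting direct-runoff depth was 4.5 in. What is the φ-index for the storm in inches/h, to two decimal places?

φ ≈ 0.50 in/h

Only the 6 blocks with intensity above φ contribute runoff: 0.9, 0.9, 1.3, 1.8, 1.4, 1.2 in/h.
Σ(I−φ)·Δt = d  ⇒  (0.9+0.9+1.3+1.8+1.4+1.2 − 6φ)·1 = 4.5
φ = (7.500 − 4.5/1) / 6 = 0.50 in/h.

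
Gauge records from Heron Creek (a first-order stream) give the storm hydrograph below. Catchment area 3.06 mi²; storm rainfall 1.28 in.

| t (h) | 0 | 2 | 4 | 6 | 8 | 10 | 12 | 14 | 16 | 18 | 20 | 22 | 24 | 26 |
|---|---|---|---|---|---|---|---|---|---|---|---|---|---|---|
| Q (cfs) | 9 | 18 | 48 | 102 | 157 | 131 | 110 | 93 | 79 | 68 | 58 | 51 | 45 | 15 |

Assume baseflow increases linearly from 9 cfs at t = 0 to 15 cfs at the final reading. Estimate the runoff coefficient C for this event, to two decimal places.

ΣQ_DR = 816.0 cfs; V = ΣQ_DR·Δt = 5.875 × 10^6 ft³.
Runoff depth d = V / A = 0.8264 in.
C = d / P = 0.8264 / 1.28 = 0.65.

C ≈ 0.65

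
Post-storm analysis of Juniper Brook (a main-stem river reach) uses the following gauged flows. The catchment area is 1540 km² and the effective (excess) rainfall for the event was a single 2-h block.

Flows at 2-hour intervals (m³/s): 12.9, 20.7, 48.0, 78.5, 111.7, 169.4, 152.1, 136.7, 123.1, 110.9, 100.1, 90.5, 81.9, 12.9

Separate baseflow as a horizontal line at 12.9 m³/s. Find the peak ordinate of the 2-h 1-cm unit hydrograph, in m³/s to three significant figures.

Direct runoff: 0.0, 7.8, 35.1, 65.6, 98.8, 156.5, 139.2, 123.8, 110.2, 98.0, 87.2, 77.6, 69.0, 0.0 m³/s; ΣQ_DR = 1069 m³/s, peak = 156.5 m³/s.
Runoff depth d = ΣQ_DR·Δt / A = 1069 × 7200 / (1540 km²) = 4.997 mm.
The 1-cm UH is the DRH scaled by (10 mm)/d, so U_p = 156.5 × 10/4.997 = 313 m³/s.

U_p ≈ 313 m³/s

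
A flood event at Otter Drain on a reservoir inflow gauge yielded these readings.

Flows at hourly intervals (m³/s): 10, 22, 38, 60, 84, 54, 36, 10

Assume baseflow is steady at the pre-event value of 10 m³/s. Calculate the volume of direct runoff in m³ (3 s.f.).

V ≈ 8.42 × 10^5 m³

Direct-runoff ordinates (Q − Q_b): 0.0, 12.0, 28.0, 50.0, 74.0, 44.0, 26.0, 0.0 m³/s.
ΣQ_DR = 234.0 m³/s.
With Δt = 1 h = 3600 s, V = ΣQ_DR · Δt = 234.0 × 3600 = 8.42 × 10^5 m³.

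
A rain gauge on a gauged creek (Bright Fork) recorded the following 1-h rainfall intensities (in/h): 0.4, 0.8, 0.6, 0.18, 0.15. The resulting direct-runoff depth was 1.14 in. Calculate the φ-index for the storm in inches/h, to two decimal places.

Only the 3 blocks with intensity above φ contribute runoff: 0.4, 0.8, 0.6 in/h.
Σ(I−φ)·Δt = d  ⇒  (0.4+0.8+0.6 − 3φ)·1 = 1.14
φ = (1.800 − 1.14/1) / 3 = 0.22 in/h.

φ ≈ 0.22 in/h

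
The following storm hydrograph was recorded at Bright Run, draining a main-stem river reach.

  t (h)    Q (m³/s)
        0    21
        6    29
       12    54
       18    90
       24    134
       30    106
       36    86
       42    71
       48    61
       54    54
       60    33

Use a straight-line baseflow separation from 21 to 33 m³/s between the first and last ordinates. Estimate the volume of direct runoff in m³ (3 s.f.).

Direct-runoff ordinates (Q − Q_b): 0.00, 6.80, 30.60, 65.40, 108.20, 79.00, 57.80, 41.60, 30.40, 22.20, 0.00 m³/s.
ΣQ_DR = 442.0 m³/s.
With Δt = 6 h = 21600 s, V = ΣQ_DR · Δt = 442.0 × 21600 = 9.55 × 10^6 m³.

V ≈ 9.55 × 10^6 m³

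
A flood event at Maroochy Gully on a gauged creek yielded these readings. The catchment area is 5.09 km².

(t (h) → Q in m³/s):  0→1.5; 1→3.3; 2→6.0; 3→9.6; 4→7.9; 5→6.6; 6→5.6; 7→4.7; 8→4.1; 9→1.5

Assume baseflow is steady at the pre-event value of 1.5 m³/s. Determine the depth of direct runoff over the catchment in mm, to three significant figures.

d ≈ 25.3 mm

Direct runoff: 0.0, 1.8, 4.5, 8.1, 6.4, 5.1, 4.1, 3.2, 2.6, 0.0 m³/s; ΣQ_DR = 35.80 m³/s.
V = ΣQ_DR · Δt = 35.80 × 3600 s = 1.289 × 10^5 m³.
Over A = 5.09 km², depth = V / A = 25.3 mm.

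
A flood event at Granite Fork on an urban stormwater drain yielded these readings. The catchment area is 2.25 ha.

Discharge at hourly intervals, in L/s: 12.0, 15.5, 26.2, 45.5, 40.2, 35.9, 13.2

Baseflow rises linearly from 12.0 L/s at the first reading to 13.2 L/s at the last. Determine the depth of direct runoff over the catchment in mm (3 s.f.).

d ≈ 16.0 mm

Direct runoff: 0.00, 3.30, 13.80, 32.90, 27.40, 22.90, 0.00 L/s; ΣQ_DR = 100.3 L/s.
V = ΣQ_DR · Δt = 100.3 × 3600 s = 3.611 × 10^5 L.
Over A = 2.25 ha, depth = V / A = 16.0 mm.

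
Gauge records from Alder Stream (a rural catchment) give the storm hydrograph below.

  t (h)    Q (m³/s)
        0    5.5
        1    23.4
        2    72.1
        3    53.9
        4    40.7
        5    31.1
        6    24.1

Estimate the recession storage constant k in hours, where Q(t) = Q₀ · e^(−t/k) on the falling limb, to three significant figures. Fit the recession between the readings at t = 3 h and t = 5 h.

k ≈ 3.64 h

On the falling limb, Q drops from 53.9 to 31.1 m³/s between t = 3 h and t = 5 h (Δt = 2 h).
k = −Δt / ln(Q₂/Q₁) = −2 / ln(31.1/53.9) = 3.64 h.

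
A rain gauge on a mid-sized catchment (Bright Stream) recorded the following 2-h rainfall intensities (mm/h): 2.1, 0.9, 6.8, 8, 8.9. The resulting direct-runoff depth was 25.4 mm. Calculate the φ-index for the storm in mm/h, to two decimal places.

φ ≈ 3.67 mm/h

Only the 3 blocks with intensity above φ contribute runoff: 6.8, 8, 8.9 mm/h.
Σ(I−φ)·Δt = d  ⇒  (6.8+8+8.9 − 3φ)·2 = 25.4
φ = (23.70 − 25.4/2) / 3 = 3.67 mm/h.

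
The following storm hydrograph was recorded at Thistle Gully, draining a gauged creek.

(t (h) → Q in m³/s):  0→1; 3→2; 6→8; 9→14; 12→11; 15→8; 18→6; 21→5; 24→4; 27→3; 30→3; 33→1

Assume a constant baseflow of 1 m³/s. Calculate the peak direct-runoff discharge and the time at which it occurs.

Q_p = 13.0 m³/s at t = 9 h

Subtracting baseflow gives direct-runoff ordinates: 0.0, 1.0, 7.0, 13.0, 10.0, 7.0, 5.0, 4.0, 3.0, 2.0, 2.0, 0.0 m³/s.
The maximum is 13.0 m³/s, occurring at the reading for t = 9 h.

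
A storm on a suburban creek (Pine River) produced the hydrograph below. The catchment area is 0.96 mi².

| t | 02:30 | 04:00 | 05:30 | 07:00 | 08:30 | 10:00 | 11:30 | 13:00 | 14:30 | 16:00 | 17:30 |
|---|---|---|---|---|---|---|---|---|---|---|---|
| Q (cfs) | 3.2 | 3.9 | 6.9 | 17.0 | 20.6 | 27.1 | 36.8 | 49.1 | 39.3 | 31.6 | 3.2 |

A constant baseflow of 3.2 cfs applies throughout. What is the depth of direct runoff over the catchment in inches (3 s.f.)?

Direct runoff: 0.0, 0.7, 3.7, 13.8, 17.4, 23.9, 33.6, 45.9, 36.1, 28.4, 0.0 cfs; ΣQ_DR = 203.5 cfs.
V = ΣQ_DR · Δt = 203.5 × 5400 s = 1.099 × 10^6 ft³.
Over A = 0.96 mi², depth = V / A = 0.493 in.

d ≈ 0.493 in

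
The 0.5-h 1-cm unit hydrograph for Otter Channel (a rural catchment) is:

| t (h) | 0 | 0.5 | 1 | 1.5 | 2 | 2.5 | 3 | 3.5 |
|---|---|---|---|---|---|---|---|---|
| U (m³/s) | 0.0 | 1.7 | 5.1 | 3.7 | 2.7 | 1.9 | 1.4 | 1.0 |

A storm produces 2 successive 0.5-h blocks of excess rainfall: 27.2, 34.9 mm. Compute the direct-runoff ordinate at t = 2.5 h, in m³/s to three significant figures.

Q ≈ 14.6 m³/s

By discrete convolution, Q_j = Σ (P_i / 10 mm) · U_{j−i}.
At t = 2.5 h (j=5): Q = (27.2/10)·1.9 + (34.9/10)·2.7 = 14.6 m³/s.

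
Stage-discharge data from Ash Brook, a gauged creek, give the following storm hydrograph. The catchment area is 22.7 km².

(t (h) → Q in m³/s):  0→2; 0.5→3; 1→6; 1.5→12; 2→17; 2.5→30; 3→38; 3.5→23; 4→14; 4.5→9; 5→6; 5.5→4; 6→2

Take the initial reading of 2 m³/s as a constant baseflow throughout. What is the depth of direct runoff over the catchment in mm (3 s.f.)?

Direct runoff: 0.0, 1.0, 4.0, 10.0, 15.0, 28.0, 36.0, 21.0, 12.0, 7.0, 4.0, 2.0, 0.0 m³/s; ΣQ_DR = 140.0 m³/s.
V = ΣQ_DR · Δt = 140.0 × 1800 s = 2.520 × 10^5 m³.
Over A = 22.7 km², depth = V / A = 11.1 mm.

d ≈ 11.1 mm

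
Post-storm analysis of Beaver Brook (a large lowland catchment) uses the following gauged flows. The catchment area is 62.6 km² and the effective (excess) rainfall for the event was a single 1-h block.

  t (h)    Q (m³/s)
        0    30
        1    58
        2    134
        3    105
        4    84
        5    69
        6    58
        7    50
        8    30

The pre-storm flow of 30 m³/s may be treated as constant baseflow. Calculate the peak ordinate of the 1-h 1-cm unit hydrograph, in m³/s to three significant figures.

Direct runoff: 0.0, 28.0, 104.0, 75.0, 54.0, 39.0, 28.0, 20.0, 0.0 m³/s; ΣQ_DR = 348.0 m³/s, peak = 104.0 m³/s.
Runoff depth d = ΣQ_DR·Δt / A = 348.0 × 3600 / (62.6 km²) = 20.01 mm.
The 1-cm UH is the DRH scaled by (10 mm)/d, so U_p = 104.0 × 10/20.01 = 52.0 m³/s.

U_p ≈ 52.0 m³/s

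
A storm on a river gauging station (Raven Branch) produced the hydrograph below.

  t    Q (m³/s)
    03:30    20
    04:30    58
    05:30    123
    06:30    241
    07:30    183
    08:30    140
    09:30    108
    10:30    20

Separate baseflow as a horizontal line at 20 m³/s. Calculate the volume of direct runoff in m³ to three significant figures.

V ≈ 2.64 × 10^6 m³

Direct-runoff ordinates (Q − Q_b): 0.0, 38.0, 103.0, 221.0, 163.0, 120.0, 88.0, 0.0 m³/s.
ΣQ_DR = 733.0 m³/s.
With Δt = 1 h = 3600 s, V = ΣQ_DR · Δt = 733.0 × 3600 = 2.64 × 10^6 m³.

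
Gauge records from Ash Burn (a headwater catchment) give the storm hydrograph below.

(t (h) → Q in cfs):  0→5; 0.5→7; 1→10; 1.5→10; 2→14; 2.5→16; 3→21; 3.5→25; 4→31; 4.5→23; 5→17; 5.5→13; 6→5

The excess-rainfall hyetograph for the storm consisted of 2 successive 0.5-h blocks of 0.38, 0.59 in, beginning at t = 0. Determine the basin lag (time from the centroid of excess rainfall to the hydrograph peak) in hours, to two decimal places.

Centroid of excess rainfall: t_c = Σ P_i·t̄_i / ΣP_i = 0.5541 h (block centres at 0.25, 0.75 h).
Hydrograph peak occurs at t = 4 h, so basin lag t_L = 4 − 0.5541 = 3.45 h.

t_L ≈ 3.45 h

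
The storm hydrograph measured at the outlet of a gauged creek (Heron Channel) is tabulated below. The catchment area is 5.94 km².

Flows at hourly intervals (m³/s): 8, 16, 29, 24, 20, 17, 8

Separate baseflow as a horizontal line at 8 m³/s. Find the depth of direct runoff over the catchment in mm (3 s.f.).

d ≈ 40.0 mm

Direct runoff: 0.0, 8.0, 21.0, 16.0, 12.0, 9.0, 0.0 m³/s; ΣQ_DR = 66.00 m³/s.
V = ΣQ_DR · Δt = 66.00 × 3600 s = 2.376 × 10^5 m³.
Over A = 5.94 km², depth = V / A = 40.0 mm.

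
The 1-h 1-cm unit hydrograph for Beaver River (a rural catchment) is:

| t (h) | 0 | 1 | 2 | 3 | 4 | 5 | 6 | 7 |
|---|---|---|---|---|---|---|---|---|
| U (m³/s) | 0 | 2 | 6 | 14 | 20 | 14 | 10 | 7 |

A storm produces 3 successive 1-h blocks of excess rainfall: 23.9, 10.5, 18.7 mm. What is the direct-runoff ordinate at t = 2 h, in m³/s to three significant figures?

By discrete convolution, Q_j = Σ (P_i / 10 mm) · U_{j−i}.
At t = 2 h (j=2): Q = (23.9/10)·6 + (10.5/10)·2 + (18.7/10)·0 = 16.4 m³/s.

Q ≈ 16.4 m³/s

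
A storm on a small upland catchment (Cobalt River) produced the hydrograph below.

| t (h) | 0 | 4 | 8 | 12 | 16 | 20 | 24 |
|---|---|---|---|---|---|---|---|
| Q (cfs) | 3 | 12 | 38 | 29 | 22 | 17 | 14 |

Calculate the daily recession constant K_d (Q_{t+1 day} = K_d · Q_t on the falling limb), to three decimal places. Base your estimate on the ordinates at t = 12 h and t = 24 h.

Between t = 12 h and t = 24 h the flow falls from 29 to 14 cfs over 3×4 h = 12 h.
Per-interval ratio K = (14/29)^(1/3) = 0.7845; K_d = K^(24/4) = 0.233.

K_d ≈ 0.233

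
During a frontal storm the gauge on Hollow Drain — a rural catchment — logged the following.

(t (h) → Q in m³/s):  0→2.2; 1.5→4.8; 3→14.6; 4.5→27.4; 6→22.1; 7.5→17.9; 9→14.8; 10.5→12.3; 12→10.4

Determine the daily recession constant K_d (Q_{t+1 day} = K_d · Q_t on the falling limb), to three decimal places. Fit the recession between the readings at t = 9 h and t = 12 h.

K_d ≈ 0.059

Between t = 9 h and t = 12 h the flow falls from 14.8 to 10.4 m³/s over 2×1.5 h = 3 h.
Per-interval ratio K = (10.4/14.8)^(1/2) = 0.8383; K_d = K^(24/1.5) = 0.059.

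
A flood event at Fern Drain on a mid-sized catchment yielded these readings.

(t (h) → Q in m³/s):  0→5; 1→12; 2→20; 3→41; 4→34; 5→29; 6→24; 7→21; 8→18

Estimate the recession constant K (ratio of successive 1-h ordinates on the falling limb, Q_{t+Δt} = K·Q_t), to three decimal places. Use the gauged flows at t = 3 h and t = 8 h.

K ≈ 0.848

Using the recession-limb readings at t = 3 h and t = 8 h: Q falls from 41 to 18 m³/s over 5 intervals.
K = (Q₂/Q₁)^(1/5) = (18/41)^(1/5) = 0.848.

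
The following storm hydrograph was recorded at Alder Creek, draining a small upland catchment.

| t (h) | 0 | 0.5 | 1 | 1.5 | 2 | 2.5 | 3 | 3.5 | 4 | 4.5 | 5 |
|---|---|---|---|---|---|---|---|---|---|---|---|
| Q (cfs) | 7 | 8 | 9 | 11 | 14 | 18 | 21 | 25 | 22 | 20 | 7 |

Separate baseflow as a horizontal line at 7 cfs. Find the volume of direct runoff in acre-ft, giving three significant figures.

Direct-runoff ordinates (Q − Q_b): 0.0, 1.0, 2.0, 4.0, 7.0, 11.0, 14.0, 18.0, 15.0, 13.0, 0.0 cfs.
ΣQ_DR = 85.00 cfs.
With Δt = 0.5 h = 1800 s, V = ΣQ_DR · Δt = 85.00 × 1800 = 1.53 × 10^5 ft³ = 3.51 acre-ft.

V ≈ 3.51 acre-ft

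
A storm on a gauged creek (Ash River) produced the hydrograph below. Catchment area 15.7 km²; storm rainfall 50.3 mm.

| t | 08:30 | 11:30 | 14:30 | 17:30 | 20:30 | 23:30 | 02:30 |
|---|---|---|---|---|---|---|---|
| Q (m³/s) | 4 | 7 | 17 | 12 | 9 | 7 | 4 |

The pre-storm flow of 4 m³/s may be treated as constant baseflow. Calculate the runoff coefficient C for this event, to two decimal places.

C ≈ 0.44

ΣQ_DR = 32.00 m³/s; V = ΣQ_DR·Δt = 3.456 × 10^5 m³.
Runoff depth d = V / A = 22.01 mm.
C = d / P = 22.01 / 50.3 = 0.44.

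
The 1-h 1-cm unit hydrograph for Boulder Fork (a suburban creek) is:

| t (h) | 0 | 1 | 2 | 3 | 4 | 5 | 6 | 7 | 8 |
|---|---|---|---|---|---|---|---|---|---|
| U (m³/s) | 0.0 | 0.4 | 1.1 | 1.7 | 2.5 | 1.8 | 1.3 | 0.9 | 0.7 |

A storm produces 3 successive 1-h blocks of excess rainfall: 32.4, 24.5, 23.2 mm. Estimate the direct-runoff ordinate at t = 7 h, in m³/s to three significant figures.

By discrete convolution, Q_j = Σ (P_i / 10 mm) · U_{j−i}.
At t = 7 h (j=7): Q = (32.4/10)·0.9 + (24.5/10)·1.3 + (23.2/10)·1.8 = 10.3 m³/s.

Q ≈ 10.3 m³/s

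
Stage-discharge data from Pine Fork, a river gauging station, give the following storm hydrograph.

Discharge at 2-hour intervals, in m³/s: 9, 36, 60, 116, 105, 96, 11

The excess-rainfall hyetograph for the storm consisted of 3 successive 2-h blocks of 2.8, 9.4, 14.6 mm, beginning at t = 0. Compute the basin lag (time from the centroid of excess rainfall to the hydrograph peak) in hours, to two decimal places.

t_L ≈ 2.12 h

Centroid of excess rainfall: t_c = Σ P_i·t̄_i / ΣP_i = 3.8806 h (block centres at 1, 3, 5 h).
Hydrograph peak occurs at t = 6 h, so basin lag t_L = 6 − 3.8806 = 2.12 h.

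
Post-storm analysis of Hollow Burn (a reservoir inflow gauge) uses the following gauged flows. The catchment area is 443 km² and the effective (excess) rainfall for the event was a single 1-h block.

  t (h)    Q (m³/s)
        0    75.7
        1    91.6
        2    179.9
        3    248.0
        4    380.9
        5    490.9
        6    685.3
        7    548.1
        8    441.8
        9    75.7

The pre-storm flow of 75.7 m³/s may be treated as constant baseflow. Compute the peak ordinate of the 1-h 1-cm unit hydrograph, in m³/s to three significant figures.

Direct runoff: 0.0, 15.9, 104.2, 172.3, 305.2, 415.2, 609.6, 472.4, 366.1, 0.0 m³/s; ΣQ_DR = 2461 m³/s, peak = 609.6 m³/s.
Runoff depth d = ΣQ_DR·Δt / A = 2461 × 3600 / (443 km²) = 20.00 mm.
The 1-cm UH is the DRH scaled by (10 mm)/d, so U_p = 609.6 × 10/20.00 = 305 m³/s.

U_p ≈ 305 m³/s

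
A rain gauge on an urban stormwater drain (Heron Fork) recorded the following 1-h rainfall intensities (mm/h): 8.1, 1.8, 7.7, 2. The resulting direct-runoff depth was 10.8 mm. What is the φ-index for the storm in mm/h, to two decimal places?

φ ≈ 2.50 mm/h

Only the 2 blocks with intensity above φ contribute runoff: 8.1, 7.7 mm/h.
Σ(I−φ)·Δt = d  ⇒  (8.1+7.7 − 2φ)·1 = 10.8
φ = (15.80 − 10.8/1) / 2 = 2.50 mm/h.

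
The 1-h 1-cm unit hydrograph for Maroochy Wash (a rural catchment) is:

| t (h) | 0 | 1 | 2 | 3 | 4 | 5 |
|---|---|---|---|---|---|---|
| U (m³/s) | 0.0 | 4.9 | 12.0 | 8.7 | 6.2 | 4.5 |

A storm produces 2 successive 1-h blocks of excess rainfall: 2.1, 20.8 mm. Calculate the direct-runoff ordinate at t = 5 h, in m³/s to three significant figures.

By discrete convolution, Q_j = Σ (P_i / 10 mm) · U_{j−i}.
At t = 5 h (j=5): Q = (2.1/10)·4.5 + (20.8/10)·6.2 = 13.8 m³/s.

Q ≈ 13.8 m³/s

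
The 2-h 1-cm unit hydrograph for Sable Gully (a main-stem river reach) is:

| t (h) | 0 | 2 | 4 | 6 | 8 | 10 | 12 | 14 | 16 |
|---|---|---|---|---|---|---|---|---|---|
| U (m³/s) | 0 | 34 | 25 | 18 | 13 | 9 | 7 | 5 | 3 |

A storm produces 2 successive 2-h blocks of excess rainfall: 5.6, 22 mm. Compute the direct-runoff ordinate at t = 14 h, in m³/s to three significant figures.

By discrete convolution, Q_j = Σ (P_i / 10 mm) · U_{j−i}.
At t = 14 h (j=7): Q = (5.6/10)·5 + (22/10)·7 = 18.2 m³/s.

Q ≈ 18.2 m³/s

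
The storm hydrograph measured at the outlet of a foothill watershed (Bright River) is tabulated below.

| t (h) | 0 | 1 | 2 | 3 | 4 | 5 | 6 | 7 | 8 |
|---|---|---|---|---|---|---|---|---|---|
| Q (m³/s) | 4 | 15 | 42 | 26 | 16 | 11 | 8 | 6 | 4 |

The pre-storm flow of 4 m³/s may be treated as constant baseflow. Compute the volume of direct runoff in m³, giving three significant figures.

V ≈ 3.46 × 10^5 m³

Direct-runoff ordinates (Q − Q_b): 0.0, 11.0, 38.0, 22.0, 12.0, 7.0, 4.0, 2.0, 0.0 m³/s.
ΣQ_DR = 96.00 m³/s.
With Δt = 1 h = 3600 s, V = ΣQ_DR · Δt = 96.00 × 3600 = 3.46 × 10^5 m³.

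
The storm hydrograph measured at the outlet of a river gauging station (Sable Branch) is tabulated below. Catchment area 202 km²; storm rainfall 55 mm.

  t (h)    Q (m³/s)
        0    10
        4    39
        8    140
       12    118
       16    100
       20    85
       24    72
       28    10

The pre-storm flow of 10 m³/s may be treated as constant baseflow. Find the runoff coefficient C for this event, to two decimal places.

ΣQ_DR = 494.0 m³/s; V = ΣQ_DR·Δt = 7.114 × 10^6 m³.
Runoff depth d = V / A = 35.22 mm.
C = d / P = 35.22 / 55 = 0.64.

C ≈ 0.64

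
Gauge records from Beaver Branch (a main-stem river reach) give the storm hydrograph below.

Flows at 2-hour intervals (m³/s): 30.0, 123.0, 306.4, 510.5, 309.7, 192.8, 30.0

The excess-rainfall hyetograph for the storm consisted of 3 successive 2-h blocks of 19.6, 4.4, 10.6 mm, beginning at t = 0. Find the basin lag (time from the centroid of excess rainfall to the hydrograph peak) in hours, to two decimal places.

Centroid of excess rainfall: t_c = Σ P_i·t̄_i / ΣP_i = 2.4798 h (block centres at 1, 3, 5 h).
Hydrograph peak occurs at t = 6 h, so basin lag t_L = 6 − 2.4798 = 3.52 h.

t_L ≈ 3.52 h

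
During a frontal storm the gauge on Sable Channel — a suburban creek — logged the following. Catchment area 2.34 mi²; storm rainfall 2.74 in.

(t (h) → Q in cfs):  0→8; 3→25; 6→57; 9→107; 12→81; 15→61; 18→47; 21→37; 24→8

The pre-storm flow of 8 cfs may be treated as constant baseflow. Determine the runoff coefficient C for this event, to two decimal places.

C ≈ 0.26

ΣQ_DR = 359.0 cfs; V = ΣQ_DR·Δt = 3.877 × 10^6 ft³.
Runoff depth d = V / A = 0.7132 in.
C = d / P = 0.7132 / 2.74 = 0.26.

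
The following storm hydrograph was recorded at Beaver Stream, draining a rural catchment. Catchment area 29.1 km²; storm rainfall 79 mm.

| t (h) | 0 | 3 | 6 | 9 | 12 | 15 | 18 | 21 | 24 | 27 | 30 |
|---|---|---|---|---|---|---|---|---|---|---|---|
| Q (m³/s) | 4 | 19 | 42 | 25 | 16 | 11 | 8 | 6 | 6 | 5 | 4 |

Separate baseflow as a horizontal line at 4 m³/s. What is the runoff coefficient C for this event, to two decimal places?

ΣQ_DR = 102.0 m³/s; V = ΣQ_DR·Δt = 1.102 × 10^6 m³.
Runoff depth d = V / A = 37.86 mm.
C = d / P = 37.86 / 79 = 0.48.

C ≈ 0.48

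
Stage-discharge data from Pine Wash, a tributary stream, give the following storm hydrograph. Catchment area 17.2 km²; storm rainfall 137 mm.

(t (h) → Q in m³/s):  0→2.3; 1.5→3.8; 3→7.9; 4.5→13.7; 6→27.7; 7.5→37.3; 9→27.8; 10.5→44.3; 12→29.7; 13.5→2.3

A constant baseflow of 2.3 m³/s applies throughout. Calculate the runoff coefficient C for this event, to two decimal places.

ΣQ_DR = 173.8 m³/s; V = ΣQ_DR·Δt = 9.385 × 10^5 m³.
Runoff depth d = V / A = 54.57 mm.
C = d / P = 54.57 / 137 = 0.40.

C ≈ 0.40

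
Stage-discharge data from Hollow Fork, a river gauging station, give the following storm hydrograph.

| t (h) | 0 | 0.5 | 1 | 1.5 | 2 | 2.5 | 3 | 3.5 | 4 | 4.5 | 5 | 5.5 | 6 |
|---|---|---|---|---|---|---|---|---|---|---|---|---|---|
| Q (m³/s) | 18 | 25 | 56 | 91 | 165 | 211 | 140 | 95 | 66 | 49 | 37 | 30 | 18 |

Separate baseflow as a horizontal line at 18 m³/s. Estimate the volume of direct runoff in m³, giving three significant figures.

V ≈ 1.38 × 10^6 m³

Direct-runoff ordinates (Q − Q_b): 0.0, 7.0, 38.0, 73.0, 147.0, 193.0, 122.0, 77.0, 48.0, 31.0, 19.0, 12.0, 0.0 m³/s.
ΣQ_DR = 767.0 m³/s.
With Δt = 0.5 h = 1800 s, V = ΣQ_DR · Δt = 767.0 × 1800 = 1.38 × 10^6 m³.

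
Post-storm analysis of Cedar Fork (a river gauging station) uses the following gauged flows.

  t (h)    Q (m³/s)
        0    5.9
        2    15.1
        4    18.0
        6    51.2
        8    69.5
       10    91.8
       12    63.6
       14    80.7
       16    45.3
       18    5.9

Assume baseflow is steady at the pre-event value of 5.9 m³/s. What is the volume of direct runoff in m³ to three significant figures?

Direct-runoff ordinates (Q − Q_b): 0.0, 9.2, 12.1, 45.3, 63.6, 85.9, 57.7, 74.8, 39.4, 0.0 m³/s.
ΣQ_DR = 388.0 m³/s.
With Δt = 2 h = 7200 s, V = ΣQ_DR · Δt = 388.0 × 7200 = 2.79 × 10^6 m³.

V ≈ 2.79 × 10^6 m³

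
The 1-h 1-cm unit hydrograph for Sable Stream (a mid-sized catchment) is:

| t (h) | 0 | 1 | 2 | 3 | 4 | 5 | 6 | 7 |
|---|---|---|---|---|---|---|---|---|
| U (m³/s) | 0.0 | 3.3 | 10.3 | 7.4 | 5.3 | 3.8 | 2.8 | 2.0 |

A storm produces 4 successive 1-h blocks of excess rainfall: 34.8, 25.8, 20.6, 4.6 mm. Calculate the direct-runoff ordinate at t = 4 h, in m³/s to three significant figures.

Q ≈ 60.3 m³/s

By discrete convolution, Q_j = Σ (P_i / 10 mm) · U_{j−i}.
At t = 4 h (j=4): Q = (34.8/10)·5.3 + (25.8/10)·7.4 + (20.6/10)·10.3 + (4.6/10)·3.3 = 60.3 m³/s.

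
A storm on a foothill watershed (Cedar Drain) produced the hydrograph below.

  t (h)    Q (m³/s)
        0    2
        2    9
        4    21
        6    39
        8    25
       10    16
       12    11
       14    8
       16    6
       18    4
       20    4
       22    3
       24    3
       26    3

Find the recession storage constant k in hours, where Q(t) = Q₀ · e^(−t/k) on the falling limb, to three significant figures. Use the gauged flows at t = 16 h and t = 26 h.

k ≈ 14.4 h

On the falling limb, Q drops from 6 to 3 m³/s between t = 16 h and t = 26 h (Δt = 10 h).
k = −Δt / ln(Q₂/Q₁) = −10 / ln(3/6) = 14.4 h.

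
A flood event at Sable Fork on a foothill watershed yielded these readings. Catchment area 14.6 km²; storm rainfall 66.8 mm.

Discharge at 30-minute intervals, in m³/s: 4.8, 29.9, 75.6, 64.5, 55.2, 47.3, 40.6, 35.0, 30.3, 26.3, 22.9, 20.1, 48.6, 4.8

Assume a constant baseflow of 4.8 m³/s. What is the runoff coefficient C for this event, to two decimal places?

C ≈ 0.81

ΣQ_DR = 438.7 m³/s; V = ΣQ_DR·Δt = 7.897 × 10^5 m³.
Runoff depth d = V / A = 54.09 mm.
C = d / P = 54.09 / 66.8 = 0.81.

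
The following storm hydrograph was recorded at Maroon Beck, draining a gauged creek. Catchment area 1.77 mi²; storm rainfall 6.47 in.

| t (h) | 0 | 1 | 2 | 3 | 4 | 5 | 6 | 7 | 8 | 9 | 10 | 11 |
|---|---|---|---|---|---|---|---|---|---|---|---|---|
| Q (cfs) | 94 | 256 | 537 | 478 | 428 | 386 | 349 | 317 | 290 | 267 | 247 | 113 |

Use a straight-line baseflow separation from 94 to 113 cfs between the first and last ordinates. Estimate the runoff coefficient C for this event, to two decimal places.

ΣQ_DR = 2520 cfs; V = ΣQ_DR·Δt = 9.072 × 10^6 ft³.
Runoff depth d = V / A = 2.206 in.
C = d / P = 2.206 / 6.47 = 0.34.

C ≈ 0.34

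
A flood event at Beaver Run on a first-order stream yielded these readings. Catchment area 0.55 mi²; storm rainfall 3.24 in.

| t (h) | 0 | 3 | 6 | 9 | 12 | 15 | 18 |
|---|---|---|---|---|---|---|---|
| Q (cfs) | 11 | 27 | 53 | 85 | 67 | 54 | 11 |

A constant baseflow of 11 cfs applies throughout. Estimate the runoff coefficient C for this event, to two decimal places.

ΣQ_DR = 231.0 cfs; V = ΣQ_DR·Δt = 2.495 × 10^6 ft³.
Runoff depth d = V / A = 1.952 in.
C = d / P = 1.952 / 3.24 = 0.60.

C ≈ 0.60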